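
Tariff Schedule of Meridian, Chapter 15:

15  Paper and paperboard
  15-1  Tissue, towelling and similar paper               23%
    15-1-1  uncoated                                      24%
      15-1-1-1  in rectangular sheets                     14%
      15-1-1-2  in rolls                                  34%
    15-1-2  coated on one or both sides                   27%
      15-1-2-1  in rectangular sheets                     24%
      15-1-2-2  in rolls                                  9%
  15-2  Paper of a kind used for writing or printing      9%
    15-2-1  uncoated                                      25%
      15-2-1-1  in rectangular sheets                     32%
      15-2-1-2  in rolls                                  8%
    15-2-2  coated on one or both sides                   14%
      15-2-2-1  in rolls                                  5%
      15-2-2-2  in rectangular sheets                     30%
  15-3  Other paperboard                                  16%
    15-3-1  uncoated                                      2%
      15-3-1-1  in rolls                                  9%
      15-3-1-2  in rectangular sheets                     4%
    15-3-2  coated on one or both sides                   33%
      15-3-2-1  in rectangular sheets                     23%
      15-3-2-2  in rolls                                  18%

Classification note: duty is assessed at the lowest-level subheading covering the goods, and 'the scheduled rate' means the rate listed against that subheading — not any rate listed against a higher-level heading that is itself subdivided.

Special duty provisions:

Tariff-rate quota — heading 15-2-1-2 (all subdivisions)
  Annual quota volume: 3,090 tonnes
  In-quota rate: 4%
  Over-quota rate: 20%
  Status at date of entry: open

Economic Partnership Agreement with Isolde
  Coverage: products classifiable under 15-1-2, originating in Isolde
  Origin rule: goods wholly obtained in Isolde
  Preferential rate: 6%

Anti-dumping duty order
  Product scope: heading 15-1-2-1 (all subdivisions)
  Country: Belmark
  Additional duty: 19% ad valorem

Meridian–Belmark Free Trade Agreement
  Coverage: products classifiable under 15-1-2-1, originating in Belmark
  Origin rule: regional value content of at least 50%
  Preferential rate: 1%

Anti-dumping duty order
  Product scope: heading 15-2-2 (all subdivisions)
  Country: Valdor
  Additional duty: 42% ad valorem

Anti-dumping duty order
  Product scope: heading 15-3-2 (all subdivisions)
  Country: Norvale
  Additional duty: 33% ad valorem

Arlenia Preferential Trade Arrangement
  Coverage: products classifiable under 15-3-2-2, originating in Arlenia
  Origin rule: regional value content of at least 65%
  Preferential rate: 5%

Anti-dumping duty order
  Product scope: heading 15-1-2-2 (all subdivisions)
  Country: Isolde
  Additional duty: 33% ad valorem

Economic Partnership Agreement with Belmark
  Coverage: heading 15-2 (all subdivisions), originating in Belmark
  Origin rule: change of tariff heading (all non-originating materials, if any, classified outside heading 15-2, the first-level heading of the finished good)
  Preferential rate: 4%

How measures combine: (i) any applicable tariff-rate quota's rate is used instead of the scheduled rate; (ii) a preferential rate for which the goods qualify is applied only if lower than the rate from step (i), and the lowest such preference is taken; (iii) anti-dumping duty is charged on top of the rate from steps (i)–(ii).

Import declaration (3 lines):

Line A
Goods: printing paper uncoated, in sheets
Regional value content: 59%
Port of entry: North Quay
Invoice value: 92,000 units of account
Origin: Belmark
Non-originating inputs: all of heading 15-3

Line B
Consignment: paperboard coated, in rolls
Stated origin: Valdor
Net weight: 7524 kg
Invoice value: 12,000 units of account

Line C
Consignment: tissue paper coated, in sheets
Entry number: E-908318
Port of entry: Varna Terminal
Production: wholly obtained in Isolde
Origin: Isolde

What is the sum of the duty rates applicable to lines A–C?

28%

Line A: printing paper → 15-2; uncoated → 15-2-1; in sheets → 15-2-1-1. Scheduled 32%. Belmark agreement on 15-1-2-1: 15-2-1-1 not covered; Belmark agreement on 15-2: CTH met → 4% available; preferential 4%. → 4%.
Line B: paperboard → 15-3; coated → 15-3-2; in rolls → 15-3-2-2. Scheduled 18%. No special measure applies. → 18%.
Line C: tissue paper → 15-1; coated → 15-1-2; in sheets → 15-1-2-1. Scheduled 24%. Isolde agreement on 15-1-2: wholly obtained → 6% available; preferential 6%. → 6%.
Sum: 4% + 18% + 6% = 28%.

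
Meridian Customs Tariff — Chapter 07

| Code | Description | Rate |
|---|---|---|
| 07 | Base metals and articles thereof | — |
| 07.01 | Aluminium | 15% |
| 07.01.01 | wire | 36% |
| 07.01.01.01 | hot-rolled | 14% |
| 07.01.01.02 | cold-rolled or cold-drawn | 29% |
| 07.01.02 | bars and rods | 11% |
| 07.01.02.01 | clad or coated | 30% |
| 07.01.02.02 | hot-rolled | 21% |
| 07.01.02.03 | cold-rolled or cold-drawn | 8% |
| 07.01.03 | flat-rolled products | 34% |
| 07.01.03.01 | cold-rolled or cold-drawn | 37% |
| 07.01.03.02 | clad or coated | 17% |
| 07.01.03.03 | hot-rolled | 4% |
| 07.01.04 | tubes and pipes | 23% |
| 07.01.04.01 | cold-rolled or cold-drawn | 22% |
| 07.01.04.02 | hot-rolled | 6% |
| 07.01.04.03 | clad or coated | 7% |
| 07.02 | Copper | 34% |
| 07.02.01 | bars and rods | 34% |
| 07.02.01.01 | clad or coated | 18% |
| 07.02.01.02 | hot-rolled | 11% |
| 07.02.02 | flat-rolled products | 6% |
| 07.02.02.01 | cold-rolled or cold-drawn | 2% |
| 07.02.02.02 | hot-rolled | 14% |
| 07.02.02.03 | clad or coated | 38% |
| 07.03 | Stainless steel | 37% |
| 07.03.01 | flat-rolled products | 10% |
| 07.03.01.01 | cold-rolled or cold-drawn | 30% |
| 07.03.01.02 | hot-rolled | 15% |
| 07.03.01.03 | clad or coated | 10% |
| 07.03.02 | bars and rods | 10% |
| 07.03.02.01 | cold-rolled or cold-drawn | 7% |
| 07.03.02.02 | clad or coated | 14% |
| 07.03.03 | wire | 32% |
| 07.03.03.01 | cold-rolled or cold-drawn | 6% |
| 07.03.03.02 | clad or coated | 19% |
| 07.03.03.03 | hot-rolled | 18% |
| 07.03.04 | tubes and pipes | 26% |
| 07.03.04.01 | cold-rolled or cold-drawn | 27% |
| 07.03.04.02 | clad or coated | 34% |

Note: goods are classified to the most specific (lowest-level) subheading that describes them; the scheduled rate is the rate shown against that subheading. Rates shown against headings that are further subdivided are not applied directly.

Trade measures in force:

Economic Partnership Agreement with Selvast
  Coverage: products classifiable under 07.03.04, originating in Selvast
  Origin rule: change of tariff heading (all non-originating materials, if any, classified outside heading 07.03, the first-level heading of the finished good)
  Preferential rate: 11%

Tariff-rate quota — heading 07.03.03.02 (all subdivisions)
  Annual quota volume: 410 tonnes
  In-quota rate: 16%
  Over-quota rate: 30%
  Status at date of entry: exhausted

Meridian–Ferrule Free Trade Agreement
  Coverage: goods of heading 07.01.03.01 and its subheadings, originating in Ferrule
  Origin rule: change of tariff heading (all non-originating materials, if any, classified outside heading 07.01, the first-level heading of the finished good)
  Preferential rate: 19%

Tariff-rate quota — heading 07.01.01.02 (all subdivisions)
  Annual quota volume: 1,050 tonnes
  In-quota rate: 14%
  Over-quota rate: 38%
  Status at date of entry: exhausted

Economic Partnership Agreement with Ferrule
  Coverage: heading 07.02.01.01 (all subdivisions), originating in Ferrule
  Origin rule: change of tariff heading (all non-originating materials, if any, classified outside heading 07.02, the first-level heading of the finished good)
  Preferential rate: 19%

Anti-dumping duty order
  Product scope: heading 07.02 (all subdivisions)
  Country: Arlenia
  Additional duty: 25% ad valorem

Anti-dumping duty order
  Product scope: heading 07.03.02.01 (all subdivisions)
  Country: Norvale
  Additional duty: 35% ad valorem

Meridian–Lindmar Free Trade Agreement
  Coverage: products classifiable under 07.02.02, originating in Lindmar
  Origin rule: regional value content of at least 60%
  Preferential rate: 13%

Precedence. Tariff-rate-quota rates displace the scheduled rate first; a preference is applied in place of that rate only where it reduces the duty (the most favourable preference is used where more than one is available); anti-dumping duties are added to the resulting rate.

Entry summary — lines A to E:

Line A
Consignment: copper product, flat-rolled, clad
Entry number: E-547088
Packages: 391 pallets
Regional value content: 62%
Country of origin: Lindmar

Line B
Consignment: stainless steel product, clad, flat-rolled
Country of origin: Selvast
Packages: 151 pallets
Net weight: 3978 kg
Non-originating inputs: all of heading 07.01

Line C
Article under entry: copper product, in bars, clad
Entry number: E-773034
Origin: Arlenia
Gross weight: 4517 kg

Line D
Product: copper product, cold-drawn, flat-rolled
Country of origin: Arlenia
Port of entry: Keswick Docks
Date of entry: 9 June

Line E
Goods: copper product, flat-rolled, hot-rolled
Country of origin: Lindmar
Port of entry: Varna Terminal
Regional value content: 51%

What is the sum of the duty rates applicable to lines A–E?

Line A: copper → 07.02; flat-rolled → 07.02.02; clad → 07.02.02.03. Scheduled 38%. Lindmar agreement on 07.02.02: RVC ≥ 60% → 13% available; preferential 13%. → 13%.
Line B: stainless steel → 07.03; flat-rolled → 07.03.01; clad → 07.03.01.03. Scheduled 10%. Selvast agreement on 07.03.04: 07.03.01.03 not covered. → 10%.
Line C: copper → 07.02; in bars → 07.02.01; clad → 07.02.01.01. Scheduled 18%. anti-dumping (Arlenia, 07.02): +25%; total 18% + 25% = 43%. → 43%.
Line D: copper → 07.02; flat-rolled → 07.02.02; cold-drawn → 07.02.02.01. Scheduled 2%. anti-dumping (Arlenia, 07.02): +25%; total 2% + 25% = 27%. → 27%.
Line E: copper → 07.02; flat-rolled → 07.02.02; hot-rolled → 07.02.02.02. Scheduled 14%. Lindmar agreement on 07.02.02: RVC < 60%. → 14%.
Sum: 13% + 10% + 43% + 27% + 14% = 107%.

107%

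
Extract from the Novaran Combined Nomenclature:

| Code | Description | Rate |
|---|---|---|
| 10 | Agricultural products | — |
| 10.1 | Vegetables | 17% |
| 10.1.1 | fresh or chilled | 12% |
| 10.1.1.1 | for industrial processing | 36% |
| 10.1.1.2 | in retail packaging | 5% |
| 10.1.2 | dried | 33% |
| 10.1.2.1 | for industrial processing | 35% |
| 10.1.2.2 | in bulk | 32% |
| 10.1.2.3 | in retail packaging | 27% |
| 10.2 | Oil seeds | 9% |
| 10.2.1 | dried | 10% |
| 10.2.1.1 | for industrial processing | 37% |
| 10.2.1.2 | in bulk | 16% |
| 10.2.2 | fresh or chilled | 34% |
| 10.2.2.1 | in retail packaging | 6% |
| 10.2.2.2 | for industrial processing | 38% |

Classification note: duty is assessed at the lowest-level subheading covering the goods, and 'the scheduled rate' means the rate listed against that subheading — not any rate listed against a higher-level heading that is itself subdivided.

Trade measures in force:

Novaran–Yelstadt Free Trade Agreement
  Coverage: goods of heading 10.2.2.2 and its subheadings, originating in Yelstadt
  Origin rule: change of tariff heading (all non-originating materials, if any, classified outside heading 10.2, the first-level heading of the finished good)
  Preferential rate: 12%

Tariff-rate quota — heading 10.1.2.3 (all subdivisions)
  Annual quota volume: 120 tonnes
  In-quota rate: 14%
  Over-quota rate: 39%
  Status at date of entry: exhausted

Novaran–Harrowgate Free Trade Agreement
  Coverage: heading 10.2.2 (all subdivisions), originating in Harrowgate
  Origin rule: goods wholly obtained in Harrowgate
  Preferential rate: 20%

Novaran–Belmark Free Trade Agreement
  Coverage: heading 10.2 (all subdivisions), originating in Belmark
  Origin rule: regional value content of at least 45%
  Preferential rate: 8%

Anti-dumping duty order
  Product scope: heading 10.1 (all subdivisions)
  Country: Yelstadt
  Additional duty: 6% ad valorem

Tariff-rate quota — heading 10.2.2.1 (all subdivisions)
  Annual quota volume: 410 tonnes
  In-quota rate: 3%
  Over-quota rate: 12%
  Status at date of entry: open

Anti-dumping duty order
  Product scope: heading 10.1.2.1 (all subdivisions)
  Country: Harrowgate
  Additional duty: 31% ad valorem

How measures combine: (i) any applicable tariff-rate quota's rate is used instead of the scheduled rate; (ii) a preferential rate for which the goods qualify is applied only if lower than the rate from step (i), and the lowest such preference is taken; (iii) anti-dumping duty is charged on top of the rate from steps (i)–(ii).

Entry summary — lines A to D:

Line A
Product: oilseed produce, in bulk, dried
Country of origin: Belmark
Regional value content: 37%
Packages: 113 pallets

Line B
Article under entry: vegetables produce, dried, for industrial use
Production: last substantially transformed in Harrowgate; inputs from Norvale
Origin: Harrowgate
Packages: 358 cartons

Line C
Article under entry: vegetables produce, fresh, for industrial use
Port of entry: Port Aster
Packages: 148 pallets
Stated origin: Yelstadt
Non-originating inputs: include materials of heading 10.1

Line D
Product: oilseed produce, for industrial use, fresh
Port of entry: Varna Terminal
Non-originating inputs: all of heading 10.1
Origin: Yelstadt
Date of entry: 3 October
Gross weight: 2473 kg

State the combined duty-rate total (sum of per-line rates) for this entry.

Line A: oilseed → 10.2; dried → 10.2.1; in bulk → 10.2.1.2. Scheduled 16%. Belmark agreement on 10.2: RVC < 45%. → 16%.
Line B: vegetables → 10.1; dried → 10.1.2; for industrial use → 10.1.2.1. Scheduled 35%. Harrowgate agreement on 10.2.2: 10.1.2.1 not covered; anti-dumping (Harrowgate, 10.1.2.1): +31%; total 35% + 31% = 66%. → 66%.
Line C: vegetables → 10.1; fresh → 10.1.1; for industrial use → 10.1.1.1. Scheduled 36%. Yelstadt agreement on 10.2.2.2: 10.1.1.1 not covered; anti-dumping (Yelstadt, 10.1): +6%; total 36% + 6% = 42%. → 42%.
Line D: oilseed → 10.2; fresh → 10.2.2; for industrial use → 10.2.2.2. Scheduled 38%. Yelstadt agreement on 10.2.2.2: CTH met → 12% available; preferential 12%. → 12%.
Sum: 16% + 66% + 42% + 12% = 136%.

136%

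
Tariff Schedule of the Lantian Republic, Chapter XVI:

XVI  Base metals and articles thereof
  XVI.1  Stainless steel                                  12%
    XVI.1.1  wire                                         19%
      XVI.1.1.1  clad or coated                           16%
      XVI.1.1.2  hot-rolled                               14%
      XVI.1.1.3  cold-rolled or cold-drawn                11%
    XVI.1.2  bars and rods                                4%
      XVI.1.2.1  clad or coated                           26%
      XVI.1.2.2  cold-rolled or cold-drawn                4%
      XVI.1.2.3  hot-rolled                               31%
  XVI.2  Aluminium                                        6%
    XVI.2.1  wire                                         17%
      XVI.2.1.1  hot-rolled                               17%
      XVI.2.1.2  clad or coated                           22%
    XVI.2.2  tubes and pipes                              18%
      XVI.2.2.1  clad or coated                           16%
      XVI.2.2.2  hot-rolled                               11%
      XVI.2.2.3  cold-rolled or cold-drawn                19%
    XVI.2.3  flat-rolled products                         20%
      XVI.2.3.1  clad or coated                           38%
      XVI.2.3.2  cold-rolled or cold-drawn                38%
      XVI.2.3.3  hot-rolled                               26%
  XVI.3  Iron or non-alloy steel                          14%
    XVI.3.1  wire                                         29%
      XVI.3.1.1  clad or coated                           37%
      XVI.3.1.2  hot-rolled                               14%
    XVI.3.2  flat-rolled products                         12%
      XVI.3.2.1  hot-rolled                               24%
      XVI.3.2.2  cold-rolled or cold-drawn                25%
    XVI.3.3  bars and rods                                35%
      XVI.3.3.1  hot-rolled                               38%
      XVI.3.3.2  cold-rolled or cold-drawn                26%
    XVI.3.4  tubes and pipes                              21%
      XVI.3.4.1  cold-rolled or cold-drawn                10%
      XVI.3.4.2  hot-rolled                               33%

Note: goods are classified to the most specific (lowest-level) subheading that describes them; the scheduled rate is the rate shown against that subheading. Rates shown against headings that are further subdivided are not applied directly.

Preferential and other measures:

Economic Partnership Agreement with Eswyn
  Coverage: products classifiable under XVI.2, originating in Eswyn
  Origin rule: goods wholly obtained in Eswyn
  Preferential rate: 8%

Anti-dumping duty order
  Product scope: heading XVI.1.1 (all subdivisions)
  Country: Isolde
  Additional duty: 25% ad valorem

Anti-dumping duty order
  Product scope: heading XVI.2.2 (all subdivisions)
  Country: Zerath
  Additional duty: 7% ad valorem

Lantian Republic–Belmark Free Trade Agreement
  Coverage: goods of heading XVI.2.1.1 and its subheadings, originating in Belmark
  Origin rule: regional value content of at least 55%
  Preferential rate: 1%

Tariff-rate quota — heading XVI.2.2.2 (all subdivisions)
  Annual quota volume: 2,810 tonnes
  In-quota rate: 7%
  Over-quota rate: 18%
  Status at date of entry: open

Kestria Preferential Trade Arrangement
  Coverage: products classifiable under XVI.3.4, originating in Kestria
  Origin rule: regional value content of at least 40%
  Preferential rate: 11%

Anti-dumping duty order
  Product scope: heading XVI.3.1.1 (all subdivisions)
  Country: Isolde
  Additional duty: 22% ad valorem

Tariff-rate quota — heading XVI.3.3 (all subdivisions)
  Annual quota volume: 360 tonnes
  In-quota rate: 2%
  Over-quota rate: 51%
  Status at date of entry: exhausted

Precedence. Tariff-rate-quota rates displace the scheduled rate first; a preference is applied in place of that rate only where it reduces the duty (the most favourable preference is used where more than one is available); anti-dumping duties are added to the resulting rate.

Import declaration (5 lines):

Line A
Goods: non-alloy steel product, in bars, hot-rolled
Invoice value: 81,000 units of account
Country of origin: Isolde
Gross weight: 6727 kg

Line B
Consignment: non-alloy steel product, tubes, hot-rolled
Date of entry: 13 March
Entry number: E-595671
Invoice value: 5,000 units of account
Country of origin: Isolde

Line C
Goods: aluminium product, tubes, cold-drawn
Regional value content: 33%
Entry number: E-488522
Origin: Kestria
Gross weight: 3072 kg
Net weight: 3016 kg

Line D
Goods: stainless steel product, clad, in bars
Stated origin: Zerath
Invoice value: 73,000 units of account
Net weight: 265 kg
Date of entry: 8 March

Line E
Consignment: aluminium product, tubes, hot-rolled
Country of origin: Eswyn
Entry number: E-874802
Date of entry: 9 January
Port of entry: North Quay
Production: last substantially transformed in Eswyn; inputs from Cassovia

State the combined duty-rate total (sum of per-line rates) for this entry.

136%

Line A: non-alloy steel → XVI.3; in bars → XVI.3.3; hot-rolled → XVI.3.3.1. Scheduled 38%. quota on XVI.3.3 exhausted → over-quota 51%. → 51%.
Line B: non-alloy steel → XVI.3; tubes → XVI.3.4; hot-rolled → XVI.3.4.2. Scheduled 33%. No special measure applies. → 33%.
Line C: aluminium → XVI.2; tubes → XVI.2.2; cold-drawn → XVI.2.2.3. Scheduled 19%. Kestria agreement on XVI.3.4: XVI.2.2.3 not covered. → 19%.
Line D: stainless steel → XVI.1; in bars → XVI.1.2; clad → XVI.1.2.1. Scheduled 26%. No special measure applies. → 26%.
Line E: aluminium → XVI.2; tubes → XVI.2.2; hot-rolled → XVI.2.2.2. Scheduled 11%. quota on XVI.2.2.2 open → in-quota 7%; Eswyn agreement on XVI.2: not wholly obtained. → 7%.
Sum: 51% + 33% + 19% + 26% + 7% = 136%.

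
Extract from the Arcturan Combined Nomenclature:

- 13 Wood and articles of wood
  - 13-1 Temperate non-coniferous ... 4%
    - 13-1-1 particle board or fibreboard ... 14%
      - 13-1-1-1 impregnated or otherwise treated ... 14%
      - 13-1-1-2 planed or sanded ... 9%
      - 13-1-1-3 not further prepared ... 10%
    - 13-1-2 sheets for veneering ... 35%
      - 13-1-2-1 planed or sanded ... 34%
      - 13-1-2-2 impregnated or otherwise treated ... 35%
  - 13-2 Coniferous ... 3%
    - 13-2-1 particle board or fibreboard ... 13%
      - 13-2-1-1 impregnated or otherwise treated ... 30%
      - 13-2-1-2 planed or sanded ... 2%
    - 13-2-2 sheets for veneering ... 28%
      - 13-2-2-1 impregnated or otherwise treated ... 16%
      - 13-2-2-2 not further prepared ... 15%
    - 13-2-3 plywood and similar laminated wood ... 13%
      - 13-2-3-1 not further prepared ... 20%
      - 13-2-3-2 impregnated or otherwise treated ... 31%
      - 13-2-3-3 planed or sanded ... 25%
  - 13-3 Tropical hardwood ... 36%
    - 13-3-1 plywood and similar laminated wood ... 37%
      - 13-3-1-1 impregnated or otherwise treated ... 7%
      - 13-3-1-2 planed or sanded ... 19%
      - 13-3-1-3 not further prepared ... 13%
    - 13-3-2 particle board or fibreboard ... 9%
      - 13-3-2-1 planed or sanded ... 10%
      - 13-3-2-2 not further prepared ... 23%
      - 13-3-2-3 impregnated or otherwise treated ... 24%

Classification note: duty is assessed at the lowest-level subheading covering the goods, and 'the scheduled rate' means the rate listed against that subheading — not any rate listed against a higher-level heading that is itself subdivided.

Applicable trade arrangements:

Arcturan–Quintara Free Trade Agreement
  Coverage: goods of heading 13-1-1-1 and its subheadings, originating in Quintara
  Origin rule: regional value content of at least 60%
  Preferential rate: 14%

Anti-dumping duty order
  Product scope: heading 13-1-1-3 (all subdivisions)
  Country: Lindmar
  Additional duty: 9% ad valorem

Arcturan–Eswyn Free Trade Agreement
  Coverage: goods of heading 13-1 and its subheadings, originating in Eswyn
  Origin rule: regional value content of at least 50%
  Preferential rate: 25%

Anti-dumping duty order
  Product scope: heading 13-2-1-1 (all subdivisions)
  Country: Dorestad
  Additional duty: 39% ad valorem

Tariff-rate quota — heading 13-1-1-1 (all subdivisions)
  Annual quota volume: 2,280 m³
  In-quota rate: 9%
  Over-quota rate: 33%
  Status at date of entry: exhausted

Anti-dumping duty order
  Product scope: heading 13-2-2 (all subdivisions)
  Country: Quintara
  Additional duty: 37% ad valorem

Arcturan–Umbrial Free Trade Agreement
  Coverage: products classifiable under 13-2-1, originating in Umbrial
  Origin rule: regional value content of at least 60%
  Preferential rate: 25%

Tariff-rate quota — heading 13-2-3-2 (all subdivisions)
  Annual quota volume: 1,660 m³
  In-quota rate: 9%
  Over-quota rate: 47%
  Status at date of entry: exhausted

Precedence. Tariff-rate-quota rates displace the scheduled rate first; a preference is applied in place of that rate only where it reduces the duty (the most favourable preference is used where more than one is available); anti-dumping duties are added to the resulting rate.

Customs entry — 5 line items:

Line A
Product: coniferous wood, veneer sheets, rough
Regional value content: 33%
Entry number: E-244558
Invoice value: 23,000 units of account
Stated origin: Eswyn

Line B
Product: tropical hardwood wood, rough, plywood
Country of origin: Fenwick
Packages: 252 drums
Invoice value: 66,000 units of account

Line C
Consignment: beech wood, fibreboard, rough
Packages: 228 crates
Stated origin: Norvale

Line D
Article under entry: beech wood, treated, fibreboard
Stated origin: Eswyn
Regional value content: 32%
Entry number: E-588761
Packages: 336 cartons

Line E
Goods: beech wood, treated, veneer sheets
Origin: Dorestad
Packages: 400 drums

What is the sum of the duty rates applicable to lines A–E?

Line A: coniferous → 13-2; veneer sheets → 13-2-2; rough → 13-2-2-2. Scheduled 15%. Eswyn agreement on 13-1: 13-2-2-2 not covered. → 15%.
Line B: tropical hardwood → 13-3; plywood → 13-3-1; rough → 13-3-1-3. Scheduled 13%. No special measure applies. → 13%.
Line C: beech → 13-1; fibreboard → 13-1-1; rough → 13-1-1-3. Scheduled 10%. No special measure applies. → 10%.
Line D: beech → 13-1; fibreboard → 13-1-1; treated → 13-1-1-1. Scheduled 14%. quota on 13-1-1-1 exhausted → over-quota 33%; Eswyn agreement on 13-1: RVC < 50%. → 33%.
Line E: beech → 13-1; veneer sheets → 13-1-2; treated → 13-1-2-2. Scheduled 35%. No special measure applies. → 35%.
Sum: 15% + 13% + 10% + 33% + 35% = 106%.

106%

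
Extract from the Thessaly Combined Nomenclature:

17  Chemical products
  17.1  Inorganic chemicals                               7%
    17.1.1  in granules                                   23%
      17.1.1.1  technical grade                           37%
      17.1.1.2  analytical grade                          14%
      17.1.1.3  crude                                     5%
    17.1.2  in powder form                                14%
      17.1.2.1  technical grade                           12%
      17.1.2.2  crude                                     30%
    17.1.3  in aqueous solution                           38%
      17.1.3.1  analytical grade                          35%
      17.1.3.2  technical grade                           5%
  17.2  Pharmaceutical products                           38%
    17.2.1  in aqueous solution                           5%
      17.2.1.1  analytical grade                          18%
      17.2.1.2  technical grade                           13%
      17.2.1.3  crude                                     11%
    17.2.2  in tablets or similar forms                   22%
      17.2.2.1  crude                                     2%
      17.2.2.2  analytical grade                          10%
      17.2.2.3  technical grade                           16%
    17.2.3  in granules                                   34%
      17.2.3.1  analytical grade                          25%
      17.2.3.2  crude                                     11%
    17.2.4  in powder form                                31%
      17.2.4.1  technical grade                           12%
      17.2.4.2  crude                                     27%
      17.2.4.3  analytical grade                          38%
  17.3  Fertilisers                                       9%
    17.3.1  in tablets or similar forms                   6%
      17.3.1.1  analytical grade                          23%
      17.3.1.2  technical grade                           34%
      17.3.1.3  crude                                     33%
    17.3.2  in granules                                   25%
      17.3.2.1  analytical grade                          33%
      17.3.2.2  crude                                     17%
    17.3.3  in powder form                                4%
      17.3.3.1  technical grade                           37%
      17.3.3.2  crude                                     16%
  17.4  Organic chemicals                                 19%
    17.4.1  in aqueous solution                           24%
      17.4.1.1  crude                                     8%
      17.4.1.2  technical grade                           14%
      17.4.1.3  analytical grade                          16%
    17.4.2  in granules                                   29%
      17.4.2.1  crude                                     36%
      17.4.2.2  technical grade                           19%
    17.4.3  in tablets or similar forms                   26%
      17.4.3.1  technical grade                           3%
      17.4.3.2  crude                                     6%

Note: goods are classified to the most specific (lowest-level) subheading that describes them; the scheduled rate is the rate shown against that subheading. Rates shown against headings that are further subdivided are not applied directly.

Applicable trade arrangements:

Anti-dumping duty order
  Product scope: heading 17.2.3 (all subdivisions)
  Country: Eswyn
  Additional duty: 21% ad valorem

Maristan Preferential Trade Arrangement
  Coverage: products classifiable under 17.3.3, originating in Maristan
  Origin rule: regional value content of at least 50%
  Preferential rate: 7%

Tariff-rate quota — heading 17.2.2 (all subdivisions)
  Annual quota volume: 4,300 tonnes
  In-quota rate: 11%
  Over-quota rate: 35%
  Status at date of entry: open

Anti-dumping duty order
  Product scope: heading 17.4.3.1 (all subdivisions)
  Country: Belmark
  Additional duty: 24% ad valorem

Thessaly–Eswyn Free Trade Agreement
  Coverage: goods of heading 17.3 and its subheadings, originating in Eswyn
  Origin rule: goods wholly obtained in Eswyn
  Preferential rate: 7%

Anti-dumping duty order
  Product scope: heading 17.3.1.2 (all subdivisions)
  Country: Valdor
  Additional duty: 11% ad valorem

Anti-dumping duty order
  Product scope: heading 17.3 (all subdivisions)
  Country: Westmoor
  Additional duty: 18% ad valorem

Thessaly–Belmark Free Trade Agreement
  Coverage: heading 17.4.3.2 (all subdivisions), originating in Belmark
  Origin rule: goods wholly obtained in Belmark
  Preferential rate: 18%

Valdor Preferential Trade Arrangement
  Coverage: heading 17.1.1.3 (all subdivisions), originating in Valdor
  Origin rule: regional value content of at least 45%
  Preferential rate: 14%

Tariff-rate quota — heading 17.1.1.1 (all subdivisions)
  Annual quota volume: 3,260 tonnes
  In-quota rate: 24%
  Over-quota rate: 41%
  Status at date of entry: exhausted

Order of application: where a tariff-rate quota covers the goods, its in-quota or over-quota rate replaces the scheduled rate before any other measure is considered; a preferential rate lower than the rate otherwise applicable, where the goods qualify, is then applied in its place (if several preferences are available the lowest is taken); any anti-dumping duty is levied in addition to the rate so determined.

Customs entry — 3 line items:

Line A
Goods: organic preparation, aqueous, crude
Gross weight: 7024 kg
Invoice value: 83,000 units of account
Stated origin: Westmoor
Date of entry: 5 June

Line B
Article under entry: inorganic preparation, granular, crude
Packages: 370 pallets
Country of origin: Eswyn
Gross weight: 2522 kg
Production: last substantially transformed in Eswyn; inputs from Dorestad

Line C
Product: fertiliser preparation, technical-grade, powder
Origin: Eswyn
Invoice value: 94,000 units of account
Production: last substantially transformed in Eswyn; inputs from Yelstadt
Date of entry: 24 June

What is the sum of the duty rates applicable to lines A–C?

50%

Line A: organic → 17.4; aqueous → 17.4.1; crude → 17.4.1.1. Scheduled 8%. No special measure applies. → 8%.
Line B: inorganic → 17.1; granular → 17.1.1; crude → 17.1.1.3. Scheduled 5%. Eswyn agreement on 17.3: 17.1.1.3 not covered. → 5%.
Line C: fertiliser → 17.3; powder → 17.3.3; technical-grade → 17.3.3.1. Scheduled 37%. Eswyn agreement on 17.3: not wholly obtained. → 37%.
Sum: 8% + 5% + 37% = 50%.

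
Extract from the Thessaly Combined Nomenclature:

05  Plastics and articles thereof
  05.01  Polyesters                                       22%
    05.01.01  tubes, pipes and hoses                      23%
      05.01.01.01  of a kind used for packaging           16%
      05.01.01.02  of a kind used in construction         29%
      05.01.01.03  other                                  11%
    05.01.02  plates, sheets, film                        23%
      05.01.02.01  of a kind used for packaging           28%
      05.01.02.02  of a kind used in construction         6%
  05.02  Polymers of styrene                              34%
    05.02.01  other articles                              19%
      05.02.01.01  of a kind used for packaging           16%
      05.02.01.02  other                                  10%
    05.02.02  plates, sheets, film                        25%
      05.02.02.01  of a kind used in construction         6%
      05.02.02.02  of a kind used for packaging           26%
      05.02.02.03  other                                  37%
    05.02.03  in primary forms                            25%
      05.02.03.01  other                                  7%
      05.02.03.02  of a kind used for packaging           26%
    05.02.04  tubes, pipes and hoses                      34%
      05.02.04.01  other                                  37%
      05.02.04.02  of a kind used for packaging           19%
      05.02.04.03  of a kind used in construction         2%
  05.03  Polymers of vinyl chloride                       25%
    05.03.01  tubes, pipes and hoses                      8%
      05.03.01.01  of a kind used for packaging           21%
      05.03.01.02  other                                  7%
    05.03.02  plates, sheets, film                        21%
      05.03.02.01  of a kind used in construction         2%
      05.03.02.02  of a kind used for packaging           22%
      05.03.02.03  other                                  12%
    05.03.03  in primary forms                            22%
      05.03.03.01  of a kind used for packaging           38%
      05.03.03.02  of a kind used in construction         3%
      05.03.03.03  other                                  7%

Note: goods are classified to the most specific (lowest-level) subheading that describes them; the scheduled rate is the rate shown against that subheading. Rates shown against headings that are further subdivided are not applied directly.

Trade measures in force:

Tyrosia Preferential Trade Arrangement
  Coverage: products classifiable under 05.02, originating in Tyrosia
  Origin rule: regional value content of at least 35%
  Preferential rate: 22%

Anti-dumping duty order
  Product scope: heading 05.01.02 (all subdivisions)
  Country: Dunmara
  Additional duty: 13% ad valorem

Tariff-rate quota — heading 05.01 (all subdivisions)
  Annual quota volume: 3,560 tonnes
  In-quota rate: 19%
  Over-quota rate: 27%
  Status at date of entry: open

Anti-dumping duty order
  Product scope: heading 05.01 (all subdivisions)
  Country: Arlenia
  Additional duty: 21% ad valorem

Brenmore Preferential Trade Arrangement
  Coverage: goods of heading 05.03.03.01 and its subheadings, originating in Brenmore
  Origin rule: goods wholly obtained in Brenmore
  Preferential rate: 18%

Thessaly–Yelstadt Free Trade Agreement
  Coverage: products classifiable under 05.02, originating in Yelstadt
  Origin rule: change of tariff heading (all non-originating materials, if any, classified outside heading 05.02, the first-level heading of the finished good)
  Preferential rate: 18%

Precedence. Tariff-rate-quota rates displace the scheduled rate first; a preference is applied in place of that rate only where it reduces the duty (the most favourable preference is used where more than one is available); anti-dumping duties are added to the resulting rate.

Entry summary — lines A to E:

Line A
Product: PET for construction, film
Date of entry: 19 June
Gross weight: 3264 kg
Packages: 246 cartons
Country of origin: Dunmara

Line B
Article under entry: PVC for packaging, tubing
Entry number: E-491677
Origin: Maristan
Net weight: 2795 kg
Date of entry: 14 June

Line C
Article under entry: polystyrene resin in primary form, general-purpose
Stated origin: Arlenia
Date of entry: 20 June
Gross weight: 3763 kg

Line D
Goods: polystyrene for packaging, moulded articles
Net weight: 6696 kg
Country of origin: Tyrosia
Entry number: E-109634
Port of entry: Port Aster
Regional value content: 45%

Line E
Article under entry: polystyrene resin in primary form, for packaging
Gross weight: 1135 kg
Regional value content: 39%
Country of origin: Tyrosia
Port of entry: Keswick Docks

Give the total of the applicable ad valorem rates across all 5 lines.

98%

Line A: PET → 05.01; film → 05.01.02; for construction → 05.01.02.02. Scheduled 6%. quota on 05.01 open → in-quota 19%; anti-dumping (Dunmara, 05.01.02): +13%; total 19% + 13% = 32%. → 32%.
Line B: PVC → 05.03; tubing → 05.03.01; for packaging → 05.03.01.01. Scheduled 21%. No special measure applies. → 21%.
Line C: polystyrene → 05.02; resin in primary form → 05.02.03; general-purpose → 05.02.03.01. Scheduled 7%. No special measure applies. → 7%.
Line D: polystyrene → 05.02; moulded articles → 05.02.01; for packaging → 05.02.01.01. Scheduled 16%. Tyrosia agreement on 05.02: RVC ≥ 35% → 22% available; preference 22% not lower than 16% → no reduction. → 16%.
Line E: polystyrene → 05.02; resin in primary form → 05.02.03; for packaging → 05.02.03.02. Scheduled 26%. Tyrosia agreement on 05.02: RVC ≥ 35% → 22% available; preferential 22%. → 22%.
Sum: 32% + 21% + 7% + 16% + 22% = 98%.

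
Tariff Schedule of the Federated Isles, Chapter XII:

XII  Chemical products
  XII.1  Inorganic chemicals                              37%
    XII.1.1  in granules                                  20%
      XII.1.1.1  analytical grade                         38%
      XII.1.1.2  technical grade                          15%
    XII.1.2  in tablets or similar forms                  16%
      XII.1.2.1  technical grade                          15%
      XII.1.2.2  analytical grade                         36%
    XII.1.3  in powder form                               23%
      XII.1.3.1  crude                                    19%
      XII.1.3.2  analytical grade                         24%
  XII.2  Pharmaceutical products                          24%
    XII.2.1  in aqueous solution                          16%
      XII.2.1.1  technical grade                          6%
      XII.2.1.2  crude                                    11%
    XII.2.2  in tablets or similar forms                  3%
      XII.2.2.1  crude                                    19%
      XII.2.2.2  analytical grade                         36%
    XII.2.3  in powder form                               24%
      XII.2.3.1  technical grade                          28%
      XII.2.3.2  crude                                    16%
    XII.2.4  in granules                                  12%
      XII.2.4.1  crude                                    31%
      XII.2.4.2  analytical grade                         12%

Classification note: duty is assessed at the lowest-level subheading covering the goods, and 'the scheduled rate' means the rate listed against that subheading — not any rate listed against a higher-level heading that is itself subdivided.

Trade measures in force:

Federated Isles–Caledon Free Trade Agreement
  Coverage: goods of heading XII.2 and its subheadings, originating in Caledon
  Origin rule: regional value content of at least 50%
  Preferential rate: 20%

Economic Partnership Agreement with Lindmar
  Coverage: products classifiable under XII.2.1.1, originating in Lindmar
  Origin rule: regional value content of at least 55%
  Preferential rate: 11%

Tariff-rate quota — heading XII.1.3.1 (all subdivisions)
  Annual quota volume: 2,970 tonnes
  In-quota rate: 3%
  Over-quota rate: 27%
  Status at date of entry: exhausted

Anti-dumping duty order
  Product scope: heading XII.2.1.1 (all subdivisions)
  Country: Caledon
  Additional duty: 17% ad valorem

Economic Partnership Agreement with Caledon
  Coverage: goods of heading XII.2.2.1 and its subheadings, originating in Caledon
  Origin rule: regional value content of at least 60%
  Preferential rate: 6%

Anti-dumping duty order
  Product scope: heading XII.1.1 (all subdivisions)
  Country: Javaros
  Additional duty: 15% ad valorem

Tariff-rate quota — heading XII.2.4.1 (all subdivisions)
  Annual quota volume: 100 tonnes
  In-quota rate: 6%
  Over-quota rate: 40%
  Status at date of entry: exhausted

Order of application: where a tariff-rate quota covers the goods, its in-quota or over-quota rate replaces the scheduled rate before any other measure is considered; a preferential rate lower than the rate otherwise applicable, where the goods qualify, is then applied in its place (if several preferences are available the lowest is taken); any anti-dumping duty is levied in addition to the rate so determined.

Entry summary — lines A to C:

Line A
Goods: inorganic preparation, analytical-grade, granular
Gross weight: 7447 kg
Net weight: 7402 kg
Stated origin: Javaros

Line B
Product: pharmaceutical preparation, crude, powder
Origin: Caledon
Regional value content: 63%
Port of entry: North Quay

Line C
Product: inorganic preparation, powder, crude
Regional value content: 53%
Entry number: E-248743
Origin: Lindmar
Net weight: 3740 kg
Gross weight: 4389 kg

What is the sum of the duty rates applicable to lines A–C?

Line A: inorganic → XII.1; granular → XII.1.1; analytical-grade → XII.1.1.1. Scheduled 38%. anti-dumping (Javaros, XII.1.1): +15%; total 38% + 15% = 53%. → 53%.
Line B: pharmaceutical → XII.2; powder → XII.2.3; crude → XII.2.3.2. Scheduled 16%. Caledon agreement on XII.2: RVC ≥ 50% → 20% available; Caledon agreement on XII.2.2.1: XII.2.3.2 not covered; preference 20% not lower than 16% → no reduction. → 16%.
Line C: inorganic → XII.1; powder → XII.1.3; crude → XII.1.3.1. Scheduled 19%. quota on XII.1.3.1 exhausted → over-quota 27%; Lindmar agreement on XII.2.1.1: XII.1.3.1 not covered. → 27%.
Sum: 53% + 16% + 27% = 96%.

96%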